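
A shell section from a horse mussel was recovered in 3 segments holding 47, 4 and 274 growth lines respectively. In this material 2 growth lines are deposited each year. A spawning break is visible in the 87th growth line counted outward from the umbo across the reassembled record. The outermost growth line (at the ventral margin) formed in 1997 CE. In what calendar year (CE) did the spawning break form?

1878 CE

Total growth lines = 47 + 4 + 274 = 325.
The spawning break sits at growth line 87 from the umbo, so 325 − 87 = 238 growth lines formed after it.
With 2 growth lines per year, 238 / 2 = 119 years.
Counting back 119 years from 1997 CE places the spawning break in 1997 − 119 = 1878 CE.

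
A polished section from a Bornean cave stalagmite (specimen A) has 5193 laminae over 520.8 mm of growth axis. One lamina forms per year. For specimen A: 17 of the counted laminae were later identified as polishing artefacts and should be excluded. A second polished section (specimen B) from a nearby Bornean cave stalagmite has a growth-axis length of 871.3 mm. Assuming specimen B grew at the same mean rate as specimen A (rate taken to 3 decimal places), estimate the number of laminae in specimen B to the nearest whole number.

Specimen A: correcting the raw count gives 5193 − 17 = 5176 true laminae.
A: Mean rate = 520.8 mm / 5176 years ≈ 0.101 mm per year.
For B, 871.3 / 0.101 = 8626.73 years ≈ 8627 laminae.

8627 laminae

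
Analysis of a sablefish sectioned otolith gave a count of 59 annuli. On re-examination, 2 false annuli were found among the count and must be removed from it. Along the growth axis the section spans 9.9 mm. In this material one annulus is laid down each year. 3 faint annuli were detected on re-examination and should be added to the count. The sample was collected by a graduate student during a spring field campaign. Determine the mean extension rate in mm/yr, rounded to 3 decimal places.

After corrections the count is 59 − 2 + 3 = 60 annuli.
9.9 mm over 60 years gives 9.9 / 60 ≈ 0.165 mm/yr.

0.165 mm/yr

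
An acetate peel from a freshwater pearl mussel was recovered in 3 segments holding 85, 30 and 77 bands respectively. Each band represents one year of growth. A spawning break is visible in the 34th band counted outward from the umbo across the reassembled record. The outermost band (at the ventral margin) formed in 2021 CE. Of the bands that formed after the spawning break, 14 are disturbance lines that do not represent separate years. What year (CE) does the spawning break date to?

Total bands = 85 + 30 + 77 = 192.
Between band 34 and the ventral margin there are 192 − 34 = 158 bands.
158 − 14 false = 144 true bands after the spawning break.
The band at the ventral margin is 2021 CE, so the spawning break dates to 2021 − 144 = 1877 CE.

1877 CE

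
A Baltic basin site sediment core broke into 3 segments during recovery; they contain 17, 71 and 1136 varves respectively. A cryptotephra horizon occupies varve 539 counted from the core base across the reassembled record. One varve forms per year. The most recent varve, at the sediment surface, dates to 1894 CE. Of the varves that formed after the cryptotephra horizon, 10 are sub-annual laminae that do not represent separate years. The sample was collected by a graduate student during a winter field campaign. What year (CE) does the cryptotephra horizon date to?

Total varves = 17 + 71 + 1136 = 1224.
Between varve 539 and the sediment surface there are 1224 − 539 = 685 varves.
685 − 10 false = 675 true varves after the cryptotephra horizon.
1894 − 675 = 1219 CE.

1219 CE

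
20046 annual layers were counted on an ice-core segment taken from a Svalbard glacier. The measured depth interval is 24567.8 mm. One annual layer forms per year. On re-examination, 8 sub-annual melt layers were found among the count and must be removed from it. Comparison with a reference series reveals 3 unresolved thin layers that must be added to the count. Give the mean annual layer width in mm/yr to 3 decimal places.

1.226 mm/yr

After corrections the count is 20046 − 8 + 3 = 20041 annual layers.
Extension rate ≈ 24567.8 / 20041 = 1.226 mm/yr.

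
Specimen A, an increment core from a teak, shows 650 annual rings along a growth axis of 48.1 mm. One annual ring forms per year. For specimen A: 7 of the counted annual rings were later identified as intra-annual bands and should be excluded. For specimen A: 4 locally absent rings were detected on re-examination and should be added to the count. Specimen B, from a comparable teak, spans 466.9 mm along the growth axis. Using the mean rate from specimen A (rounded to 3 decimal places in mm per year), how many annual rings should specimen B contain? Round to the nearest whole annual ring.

6309 annual rings

Specimen A: adjusted count: 650 − 7 + 4 = 647 annual rings.
A: 48.1 mm over 647 years gives 48.1 / 647 ≈ 0.074 mm/yr.
For B, 466.9 / 0.074 = 6309.46 years ≈ 6309 annual rings.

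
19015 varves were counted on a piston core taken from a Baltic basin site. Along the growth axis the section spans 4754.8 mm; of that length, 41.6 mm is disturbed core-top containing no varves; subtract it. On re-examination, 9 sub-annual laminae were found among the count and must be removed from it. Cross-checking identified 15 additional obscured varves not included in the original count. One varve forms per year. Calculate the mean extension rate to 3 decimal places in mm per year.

Adjusted count: 19015 − 9 + 15 = 19021 varves.
Removing the 41.6 mm offcut leaves 4754.8 − 41.6 = 4713.2 mm.
4713.2 mm over 19021 years gives 4713.2 / 19021 ≈ 0.248 mm per year.

0.248 mm per year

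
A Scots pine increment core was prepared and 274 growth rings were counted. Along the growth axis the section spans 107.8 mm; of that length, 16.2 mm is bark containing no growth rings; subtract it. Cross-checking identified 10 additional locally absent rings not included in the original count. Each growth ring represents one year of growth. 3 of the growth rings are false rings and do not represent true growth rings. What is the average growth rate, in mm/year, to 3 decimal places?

0.326 mm/year

True growth ring count = 274 − 3 + 10 = 281.
Removing the 16.2 mm offcut leaves 107.8 − 16.2 = 91.6 mm.
Mean rate = 91.6 mm / 281 years ≈ 0.326 mm/year.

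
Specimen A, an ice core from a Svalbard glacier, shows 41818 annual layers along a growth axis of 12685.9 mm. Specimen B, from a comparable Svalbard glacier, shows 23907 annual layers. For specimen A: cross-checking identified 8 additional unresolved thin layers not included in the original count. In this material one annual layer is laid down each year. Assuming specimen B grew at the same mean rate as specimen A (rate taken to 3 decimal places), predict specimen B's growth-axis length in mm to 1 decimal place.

7243.8 mm

Specimen A: adjusted count: 41818 + 8 = 41826 annual layers.
A: Mean rate = 12685.9 mm / 41826 years ≈ 0.303 mm per year.
B's length ≈ 0.303 × 23907 = 7243.8 mm.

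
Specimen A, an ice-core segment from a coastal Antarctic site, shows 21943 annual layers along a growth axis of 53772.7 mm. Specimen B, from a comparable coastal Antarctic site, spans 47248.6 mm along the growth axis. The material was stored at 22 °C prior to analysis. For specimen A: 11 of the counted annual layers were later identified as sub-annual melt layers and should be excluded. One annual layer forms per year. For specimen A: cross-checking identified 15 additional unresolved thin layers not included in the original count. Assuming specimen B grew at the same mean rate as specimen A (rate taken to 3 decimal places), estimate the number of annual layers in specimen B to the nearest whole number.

19285 annual layers

Specimen A: adjusted count: 21943 − 11 + 15 = 21947 annual layers.
A: 53772.7 mm over 21947 years gives 53772.7 / 21947 ≈ 2.450 mm/yr.
For B, 47248.6 / 2.450 = 19285.14 years ≈ 19285 annual layers.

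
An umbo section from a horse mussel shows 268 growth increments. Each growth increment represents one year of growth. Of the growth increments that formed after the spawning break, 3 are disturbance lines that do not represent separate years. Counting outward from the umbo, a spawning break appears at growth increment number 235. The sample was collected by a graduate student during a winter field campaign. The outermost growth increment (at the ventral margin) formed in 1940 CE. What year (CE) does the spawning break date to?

1910 CE

268 − 235 = 33 growth increments lie beyond the spawning break toward the ventral margin.
Excluding 3 false growth increments: 33 − 3 = 30.
Counting back 30 years from 1940 CE places the spawning break in 1940 − 30 = 1910 CE.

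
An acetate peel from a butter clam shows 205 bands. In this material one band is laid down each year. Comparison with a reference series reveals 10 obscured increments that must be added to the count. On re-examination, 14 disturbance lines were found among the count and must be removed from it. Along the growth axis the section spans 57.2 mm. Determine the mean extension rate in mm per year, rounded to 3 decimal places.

Adjusted count: 205 − 14 + 10 = 201 bands.
Extension rate ≈ 57.2 / 201 = 0.285 mm per year.

0.285 mm per year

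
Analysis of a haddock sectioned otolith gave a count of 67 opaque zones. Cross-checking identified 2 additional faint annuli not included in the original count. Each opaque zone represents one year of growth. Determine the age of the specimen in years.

69 years

After corrections the count is 67 + 2 = 69 opaque zones.
At one opaque zone per year, that is 69 years.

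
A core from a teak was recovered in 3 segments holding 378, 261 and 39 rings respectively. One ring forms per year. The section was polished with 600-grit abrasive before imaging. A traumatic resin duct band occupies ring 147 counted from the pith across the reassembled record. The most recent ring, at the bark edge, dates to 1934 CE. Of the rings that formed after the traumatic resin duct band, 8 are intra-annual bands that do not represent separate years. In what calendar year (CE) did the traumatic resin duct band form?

1411 CE

Total rings = 378 + 261 + 39 = 678.
The traumatic resin duct band sits at ring 147 from the pith, so 678 − 147 = 531 rings formed after it.
531 − 8 false = 523 true rings after the traumatic resin duct band.
The ring at the bark edge is 1934 CE, so the traumatic resin duct band dates to 1934 − 523 = 1411 CE.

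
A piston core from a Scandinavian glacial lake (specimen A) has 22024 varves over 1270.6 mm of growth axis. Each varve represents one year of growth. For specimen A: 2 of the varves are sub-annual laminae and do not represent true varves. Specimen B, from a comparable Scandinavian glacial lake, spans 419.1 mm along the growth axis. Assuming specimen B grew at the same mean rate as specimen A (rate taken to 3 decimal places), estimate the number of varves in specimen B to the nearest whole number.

7226 varves

Specimen A: correcting the raw count gives 22024 − 2 = 22022 true varves.
A: Mean rate = 1270.6 mm / 22022 years ≈ 0.058 mm/yr.
Specimen B: 419.1 mm / 0.058 mm per year = 7225.86 years ≈ 7226 varves.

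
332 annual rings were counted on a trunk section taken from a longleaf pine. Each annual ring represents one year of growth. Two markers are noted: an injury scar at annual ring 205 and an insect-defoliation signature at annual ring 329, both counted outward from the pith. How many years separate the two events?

124 years

329 − 205 = 124 annual rings lie between the two events.
One annual ring per year makes the interval 124 years.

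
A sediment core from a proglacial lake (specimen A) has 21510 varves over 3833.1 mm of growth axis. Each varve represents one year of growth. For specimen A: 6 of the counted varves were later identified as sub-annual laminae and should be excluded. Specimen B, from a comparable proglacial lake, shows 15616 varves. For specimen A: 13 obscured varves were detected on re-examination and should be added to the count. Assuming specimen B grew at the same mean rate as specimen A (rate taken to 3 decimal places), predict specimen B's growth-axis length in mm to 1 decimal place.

Specimen A: correcting the raw count gives 21510 − 6 + 13 = 21517 true varves.
A: Extension rate ≈ 3833.1 / 21517 = 0.178 mm/year.
B's length ≈ 0.178 × 15616 = 2779.6 mm.

2779.6 mm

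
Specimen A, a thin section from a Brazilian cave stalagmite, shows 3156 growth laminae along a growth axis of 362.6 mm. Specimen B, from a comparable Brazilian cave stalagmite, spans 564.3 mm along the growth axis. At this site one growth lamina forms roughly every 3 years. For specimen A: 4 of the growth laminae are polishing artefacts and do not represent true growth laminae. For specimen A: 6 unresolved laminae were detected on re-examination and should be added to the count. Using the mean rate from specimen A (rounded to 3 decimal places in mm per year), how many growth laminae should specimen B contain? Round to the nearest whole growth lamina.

Specimen A: adjusted count: 3156 − 4 + 6 = 3158 growth laminae.
Specimen A: 3158 growth laminae at 3 years each span 3158 × 3 = 9474 years.
A: 362.6 mm over 9474 years gives 362.6 / 9474 ≈ 0.038 mm/year.
Specimen B: 564.3 mm / 0.038 mm per year = 14850.00 years; at 3 years per growth lamina that is 14850.00 / 3 ≈ 4950 growth laminae.

4950 growth laminae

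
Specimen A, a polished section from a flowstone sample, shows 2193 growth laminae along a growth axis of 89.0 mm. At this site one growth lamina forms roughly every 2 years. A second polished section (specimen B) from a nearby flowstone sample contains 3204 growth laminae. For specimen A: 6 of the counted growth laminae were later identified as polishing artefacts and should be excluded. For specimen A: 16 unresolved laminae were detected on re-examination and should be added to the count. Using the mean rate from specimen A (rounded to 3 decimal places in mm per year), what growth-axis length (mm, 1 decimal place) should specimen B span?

128.2 mm

Specimen A: adjusted count: 2193 − 6 + 16 = 2203 growth laminae.
Specimen A: at 2 years per growth lamina, 2203 × 2 = 4406 years.
A: Mean rate = 89.0 mm / 4406 years ≈ 0.020 mm/year.
Specimen B: at 2 years per growth lamina, 3204 × 2 = 6408 years. B's length ≈ 0.020 × 6408 = 128.2 mm.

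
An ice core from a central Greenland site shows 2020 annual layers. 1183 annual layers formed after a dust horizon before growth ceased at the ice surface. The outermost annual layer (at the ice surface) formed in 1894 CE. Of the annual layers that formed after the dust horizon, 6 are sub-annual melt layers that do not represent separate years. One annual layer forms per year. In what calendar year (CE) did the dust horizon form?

1183 annual layers post-date the dust horizon.
1183 − 6 false = 1177 true annual layers after the dust horizon.
1894 − 1177 = 717 CE.

717 CE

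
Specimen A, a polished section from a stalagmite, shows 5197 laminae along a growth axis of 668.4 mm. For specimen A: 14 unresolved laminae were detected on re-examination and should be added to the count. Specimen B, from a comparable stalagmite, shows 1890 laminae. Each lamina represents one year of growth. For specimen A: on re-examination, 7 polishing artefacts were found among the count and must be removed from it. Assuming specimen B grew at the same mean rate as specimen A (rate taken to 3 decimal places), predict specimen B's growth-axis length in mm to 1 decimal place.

241.9 mm

Specimen A: true lamina count = 5197 − 7 + 14 = 5204.
A: Extension rate ≈ 668.4 / 5204 = 0.128 mm/year.
B's length ≈ 0.128 × 1890 = 241.9 mm.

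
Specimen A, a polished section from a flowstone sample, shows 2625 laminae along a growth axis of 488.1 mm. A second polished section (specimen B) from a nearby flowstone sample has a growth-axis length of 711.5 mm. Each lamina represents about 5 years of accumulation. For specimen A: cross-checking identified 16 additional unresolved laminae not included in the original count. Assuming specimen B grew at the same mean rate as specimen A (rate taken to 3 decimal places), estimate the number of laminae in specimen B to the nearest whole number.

Specimen A: after corrections the count is 2625 + 16 = 2641 laminae.
Specimen A: 2641 laminae at 5 years each span 2641 × 5 = 13205 years.
A: Mean rate = 488.1 mm / 13205 years ≈ 0.037 mm per year.
For B, 711.5 / 0.037 = 19229.73 years; at 5 years per lamina that is 19229.73 / 5 ≈ 3846 laminae.

3846 laminae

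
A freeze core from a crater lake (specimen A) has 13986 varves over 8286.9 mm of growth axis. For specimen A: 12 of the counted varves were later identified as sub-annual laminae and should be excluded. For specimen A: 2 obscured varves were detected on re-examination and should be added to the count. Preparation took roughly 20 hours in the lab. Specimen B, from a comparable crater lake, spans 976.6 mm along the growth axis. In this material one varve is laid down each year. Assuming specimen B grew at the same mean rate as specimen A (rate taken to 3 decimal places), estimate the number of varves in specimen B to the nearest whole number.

Specimen A: after corrections the count is 13986 − 12 + 2 = 13976 varves.
A: 8286.9 mm over 13976 years gives 8286.9 / 13976 ≈ 0.593 mm per year.
Specimen B: 976.6 mm / 0.593 mm per year = 1646.88 years ≈ 1647 varves.

1647 varves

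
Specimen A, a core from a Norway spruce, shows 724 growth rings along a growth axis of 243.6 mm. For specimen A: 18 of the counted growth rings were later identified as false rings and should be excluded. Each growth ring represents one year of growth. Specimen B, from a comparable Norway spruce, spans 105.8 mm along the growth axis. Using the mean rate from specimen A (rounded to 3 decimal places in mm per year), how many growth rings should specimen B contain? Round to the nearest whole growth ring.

307 growth rings

Specimen A: adjusted count: 724 − 18 = 706 growth rings.
A: Extension rate ≈ 243.6 / 706 = 0.345 mm per year.
For B, 105.8 / 0.345 = 306.67 years ≈ 307 growth rings.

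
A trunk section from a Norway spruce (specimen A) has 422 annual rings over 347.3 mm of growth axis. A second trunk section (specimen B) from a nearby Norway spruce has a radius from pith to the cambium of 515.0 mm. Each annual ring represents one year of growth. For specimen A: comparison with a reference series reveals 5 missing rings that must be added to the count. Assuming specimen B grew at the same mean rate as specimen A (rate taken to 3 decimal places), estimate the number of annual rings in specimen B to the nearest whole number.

633 annual rings

Specimen A: true annual ring count = 422 + 5 = 427.
A: 347.3 mm over 427 years gives 347.3 / 427 ≈ 0.813 mm/yr.
B spans 515.0 / 0.813 = 633.46 years ≈ 633 annual rings.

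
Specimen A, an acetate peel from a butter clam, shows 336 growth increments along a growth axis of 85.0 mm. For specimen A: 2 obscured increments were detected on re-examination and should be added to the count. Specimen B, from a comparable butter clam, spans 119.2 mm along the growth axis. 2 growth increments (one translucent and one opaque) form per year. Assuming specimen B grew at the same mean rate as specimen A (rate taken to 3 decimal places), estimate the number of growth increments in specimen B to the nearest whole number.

474 growth increments

Specimen A: correcting the raw count gives 336 + 2 = 338 true growth increments.
Specimen A: dividing by 2 growth increments per year: 338 / 2 = 169 years.
A: Extension rate ≈ 85.0 / 169 = 0.503 mm/yr.
Specimen B: 119.2 mm / 0.503 mm per year = 236.98 years; at 2 growth increments per year that is 236.98 × 2 ≈ 474 growth increments.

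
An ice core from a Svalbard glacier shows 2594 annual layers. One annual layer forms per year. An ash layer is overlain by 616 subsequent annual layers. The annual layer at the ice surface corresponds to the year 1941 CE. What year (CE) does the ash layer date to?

1325 CE

616 annual layers formed after the ash layer.
Counting back 616 years from 1941 CE places the ash layer in 1941 − 616 = 1325 CE.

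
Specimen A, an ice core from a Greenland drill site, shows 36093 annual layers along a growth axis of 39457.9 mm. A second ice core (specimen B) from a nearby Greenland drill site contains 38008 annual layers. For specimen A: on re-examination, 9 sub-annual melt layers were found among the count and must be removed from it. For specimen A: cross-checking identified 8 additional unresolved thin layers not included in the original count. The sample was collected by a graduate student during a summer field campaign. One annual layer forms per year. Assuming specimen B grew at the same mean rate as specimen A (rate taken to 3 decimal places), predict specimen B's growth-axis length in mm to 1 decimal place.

Specimen A: after corrections the count is 36093 − 9 + 8 = 36092 annual layers.
A: Mean rate = 39457.9 mm / 36092 years ≈ 1.093 mm per year.
Length of B = 1.093 × 38008 = 41542.7 mm.

41542.7 mm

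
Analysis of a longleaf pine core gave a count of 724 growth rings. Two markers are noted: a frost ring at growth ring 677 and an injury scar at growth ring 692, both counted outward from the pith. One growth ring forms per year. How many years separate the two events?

15 yr

Separation: 692 − 677 = 15 growth rings.
One growth ring per year makes the interval 15 years.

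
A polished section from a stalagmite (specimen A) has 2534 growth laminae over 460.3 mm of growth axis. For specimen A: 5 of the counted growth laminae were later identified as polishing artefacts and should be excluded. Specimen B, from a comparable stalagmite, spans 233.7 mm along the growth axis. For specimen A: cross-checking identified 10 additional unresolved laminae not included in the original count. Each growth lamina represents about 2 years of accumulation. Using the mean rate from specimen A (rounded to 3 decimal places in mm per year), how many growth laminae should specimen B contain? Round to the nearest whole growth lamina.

1284 growth laminae

Specimen A: after corrections the count is 2534 − 5 + 10 = 2539 growth laminae.
Specimen A: multiplying by 2 years per growth lamina: 2539 × 2 = 5078 years.
A: Mean rate = 460.3 mm / 5078 years ≈ 0.091 mm per year.
For B, 233.7 / 0.091 = 2568.13 years; at 2 years per growth lamina that is 2568.13 / 2 ≈ 1284 growth laminae.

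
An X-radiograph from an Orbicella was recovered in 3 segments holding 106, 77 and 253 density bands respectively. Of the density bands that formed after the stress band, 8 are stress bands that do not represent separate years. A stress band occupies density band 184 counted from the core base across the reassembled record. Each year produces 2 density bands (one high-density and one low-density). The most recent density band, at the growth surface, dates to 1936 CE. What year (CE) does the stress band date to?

1814 CE

Total density bands = 106 + 77 + 253 = 436.
The stress band sits at density band 184 from the core base, so 436 − 184 = 252 density bands formed after it.
Excluding 8 false density bands: 252 − 8 = 244.
244 density bands at 2 per year is 244 / 2 = 122 years.
1936 − 122 = 1814 CE.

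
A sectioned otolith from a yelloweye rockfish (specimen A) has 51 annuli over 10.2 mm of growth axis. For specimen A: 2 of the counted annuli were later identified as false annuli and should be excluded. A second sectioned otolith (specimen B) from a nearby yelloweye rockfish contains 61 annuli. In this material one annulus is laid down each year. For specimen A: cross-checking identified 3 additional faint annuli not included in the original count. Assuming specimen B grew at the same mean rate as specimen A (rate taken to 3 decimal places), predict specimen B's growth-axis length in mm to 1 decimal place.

12.0 mm

Specimen A: correcting the raw count gives 51 − 2 + 3 = 52 true annuli.
A: Extension rate ≈ 10.2 / 52 = 0.196 mm per year.
Length of B = 0.196 × 61 = 12.0 mm.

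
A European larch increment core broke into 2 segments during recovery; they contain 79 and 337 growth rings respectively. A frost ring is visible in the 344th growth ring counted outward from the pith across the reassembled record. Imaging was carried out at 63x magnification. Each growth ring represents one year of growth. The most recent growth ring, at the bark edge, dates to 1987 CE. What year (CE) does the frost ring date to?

Total growth rings = 79 + 337 = 416.
Between growth ring 344 and the bark edge there are 416 − 344 = 72 growth rings.
1987 − 72 = 1915 CE.

1915 CE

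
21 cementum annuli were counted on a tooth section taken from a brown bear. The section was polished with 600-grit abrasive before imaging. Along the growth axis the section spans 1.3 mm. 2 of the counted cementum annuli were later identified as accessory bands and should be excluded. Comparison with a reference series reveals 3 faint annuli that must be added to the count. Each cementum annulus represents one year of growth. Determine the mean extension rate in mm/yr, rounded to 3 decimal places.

0.059 mm/yr

After corrections the count is 21 − 2 + 3 = 22 cementum annuli.
Extension rate ≈ 1.3 / 22 = 0.059 mm/yr.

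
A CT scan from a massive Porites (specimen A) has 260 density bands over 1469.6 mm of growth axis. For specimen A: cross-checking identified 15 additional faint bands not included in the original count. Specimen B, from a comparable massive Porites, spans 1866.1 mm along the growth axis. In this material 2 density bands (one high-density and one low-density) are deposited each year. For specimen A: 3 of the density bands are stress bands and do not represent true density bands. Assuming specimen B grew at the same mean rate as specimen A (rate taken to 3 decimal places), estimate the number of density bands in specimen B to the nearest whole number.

345 density bands

Specimen A: correcting the raw count gives 260 − 3 + 15 = 272 true density bands.
Specimen A: 272 density bands at 2 per year is 272 / 2 = 136 years.
A: 1469.6 mm over 136 years gives 1469.6 / 136 ≈ 10.806 mm per year.
B spans 1866.1 / 10.806 = 172.69 years; at 2 density bands per year that is 172.69 × 2 ≈ 345 density bands.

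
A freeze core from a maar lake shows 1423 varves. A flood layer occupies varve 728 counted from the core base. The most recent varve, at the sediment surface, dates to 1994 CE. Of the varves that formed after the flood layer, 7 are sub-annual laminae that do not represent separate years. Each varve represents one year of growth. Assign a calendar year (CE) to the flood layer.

1306 CE

Between varve 728 and the sediment surface there are 1423 − 728 = 695 varves.
Removing the 7 false varves leaves 695 − 7 = 688 true varves beyond the flood layer.
The varve at the sediment surface is 1994 CE, so the flood layer dates to 1994 − 688 = 1306 CE.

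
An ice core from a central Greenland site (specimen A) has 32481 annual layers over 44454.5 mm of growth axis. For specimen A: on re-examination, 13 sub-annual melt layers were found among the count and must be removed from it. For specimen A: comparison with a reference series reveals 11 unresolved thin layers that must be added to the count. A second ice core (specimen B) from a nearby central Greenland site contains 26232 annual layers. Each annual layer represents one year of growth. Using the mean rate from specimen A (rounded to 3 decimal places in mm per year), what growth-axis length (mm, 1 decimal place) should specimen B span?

Specimen A: correcting the raw count gives 32481 − 13 + 11 = 32479 true annual layers.
A: Mean rate = 44454.5 mm / 32479 years ≈ 1.369 mm/year.
For B, 1.369 mm/year × 26232 years = 35911.6 mm.

35911.6 mm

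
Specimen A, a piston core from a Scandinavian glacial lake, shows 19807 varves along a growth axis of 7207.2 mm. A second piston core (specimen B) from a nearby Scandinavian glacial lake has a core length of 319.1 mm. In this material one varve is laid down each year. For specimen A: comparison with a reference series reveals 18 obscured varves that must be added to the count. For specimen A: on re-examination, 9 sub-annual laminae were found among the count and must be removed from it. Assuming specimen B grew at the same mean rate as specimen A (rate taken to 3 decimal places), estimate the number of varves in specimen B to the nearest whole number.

877 varves

Specimen A: true varve count = 19807 − 9 + 18 = 19816.
A: Extension rate ≈ 7207.2 / 19816 = 0.364 mm/year.
For B, 319.1 / 0.364 = 876.65 years ≈ 877 varves.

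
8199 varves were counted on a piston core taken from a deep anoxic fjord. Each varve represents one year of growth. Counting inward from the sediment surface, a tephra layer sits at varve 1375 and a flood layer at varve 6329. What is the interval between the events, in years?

4954 years

Separation: 6329 − 1375 = 4954 varves.
That is 4954 years at one varve per year.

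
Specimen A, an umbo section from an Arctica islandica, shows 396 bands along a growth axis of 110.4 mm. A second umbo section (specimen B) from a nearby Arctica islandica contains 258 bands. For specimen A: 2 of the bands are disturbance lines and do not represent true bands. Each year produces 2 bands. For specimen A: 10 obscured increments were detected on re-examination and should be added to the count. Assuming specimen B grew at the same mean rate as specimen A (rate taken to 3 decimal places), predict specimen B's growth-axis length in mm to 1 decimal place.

70.6 mm

Specimen A: correcting the raw count gives 396 − 2 + 10 = 404 true bands.
Specimen A: 404 bands at 2 per year is 404 / 2 = 202 years.
A: 110.4 mm over 202 years gives 110.4 / 202 ≈ 0.547 mm/year.
Specimen B: with 2 bands per year, 258 / 2 = 129 years. For B, 0.547 mm/year × 129 years = 70.6 mm.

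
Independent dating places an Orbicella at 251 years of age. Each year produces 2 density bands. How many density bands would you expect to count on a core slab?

With 2 density bands per year, 251 years would produce 251 × 2 = 502 density bands.
So 502 density bands should be present.

502 density bands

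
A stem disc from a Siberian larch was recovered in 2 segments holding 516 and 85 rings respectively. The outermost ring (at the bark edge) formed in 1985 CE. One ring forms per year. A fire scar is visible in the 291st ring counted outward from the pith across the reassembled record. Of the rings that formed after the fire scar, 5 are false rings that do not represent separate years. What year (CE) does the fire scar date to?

Total rings = 516 + 85 = 601.
The fire scar sits at ring 291 from the pith, so 601 − 291 = 310 rings formed after it.
Excluding 5 false rings: 310 − 5 = 305.
The ring at the bark edge is 1985 CE, so the fire scar dates to 1985 − 305 = 1680 CE.

1680 CE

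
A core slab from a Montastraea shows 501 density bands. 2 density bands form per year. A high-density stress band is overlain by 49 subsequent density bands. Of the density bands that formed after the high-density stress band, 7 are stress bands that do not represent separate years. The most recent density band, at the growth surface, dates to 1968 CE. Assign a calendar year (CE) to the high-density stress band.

1947 CE

49 density bands post-date the high-density stress band.
Removing the 7 false density bands leaves 49 − 7 = 42 true density bands beyond the high-density stress band.
Dividing by 2 density bands per year: 42 / 2 = 21 years.
1968 − 21 = 1947 CE.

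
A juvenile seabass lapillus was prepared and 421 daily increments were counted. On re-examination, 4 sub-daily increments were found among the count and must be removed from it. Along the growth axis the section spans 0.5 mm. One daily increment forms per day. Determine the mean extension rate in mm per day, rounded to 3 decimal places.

0.001 mm per day

Adjusted count: 421 − 4 = 417 daily increments.
Mean rate = 0.5 mm / 417 days ≈ 0.001 mm per day.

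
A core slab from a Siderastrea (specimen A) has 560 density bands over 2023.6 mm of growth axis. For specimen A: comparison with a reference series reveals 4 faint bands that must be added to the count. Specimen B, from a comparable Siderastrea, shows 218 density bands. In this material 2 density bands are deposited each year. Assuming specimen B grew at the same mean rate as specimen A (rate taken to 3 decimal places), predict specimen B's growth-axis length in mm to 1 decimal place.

Specimen A: correcting the raw count gives 560 + 4 = 564 true density bands.
Specimen A: with 2 density bands per year, 564 / 2 = 282 years.
A: Extension rate ≈ 2023.6 / 282 = 7.176 mm per year.
Specimen B: dividing by 2 density bands per year: 218 / 2 = 109 years. B's length ≈ 7.176 × 109 = 782.2 mm.

782.2 mm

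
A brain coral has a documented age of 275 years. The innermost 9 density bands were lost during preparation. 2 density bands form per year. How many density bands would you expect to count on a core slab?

541 density bands

With 2 density bands per year, 275 years would produce 275 × 2 = 550 density bands.
550 − 9 missed = 541 density bands expected in the prepared section.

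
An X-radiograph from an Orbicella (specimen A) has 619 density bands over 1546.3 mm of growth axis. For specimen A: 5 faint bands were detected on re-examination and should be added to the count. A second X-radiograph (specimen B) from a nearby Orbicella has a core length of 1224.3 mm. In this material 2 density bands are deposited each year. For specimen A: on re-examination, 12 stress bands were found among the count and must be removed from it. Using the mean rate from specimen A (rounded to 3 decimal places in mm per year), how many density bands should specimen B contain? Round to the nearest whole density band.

Specimen A: adjusted count: 619 − 12 + 5 = 612 density bands.
Specimen A: 612 density bands at 2 per year is 612 / 2 = 306 years.
A: Mean rate = 1546.3 mm / 306 years ≈ 5.053 mm/yr.
B spans 1224.3 / 5.053 = 242.29 years; at 2 density bands per year that is 242.29 × 2 ≈ 485 density bands.

485 density bands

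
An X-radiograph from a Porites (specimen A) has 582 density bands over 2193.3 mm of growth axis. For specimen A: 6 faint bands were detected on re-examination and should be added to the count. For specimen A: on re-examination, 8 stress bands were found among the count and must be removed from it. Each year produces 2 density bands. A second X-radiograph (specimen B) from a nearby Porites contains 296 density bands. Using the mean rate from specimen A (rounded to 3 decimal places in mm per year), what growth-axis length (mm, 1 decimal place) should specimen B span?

1119.3 mm

Specimen A: after corrections the count is 582 − 8 + 6 = 580 density bands.
Specimen A: 580 density bands at 2 per year is 580 / 2 = 290 years.
A: Mean rate = 2193.3 mm / 290 years ≈ 7.563 mm per year.
Specimen B: dividing by 2 density bands per year: 296 / 2 = 148 years. For B, 7.563 mm/year × 148 years = 1119.3 mm.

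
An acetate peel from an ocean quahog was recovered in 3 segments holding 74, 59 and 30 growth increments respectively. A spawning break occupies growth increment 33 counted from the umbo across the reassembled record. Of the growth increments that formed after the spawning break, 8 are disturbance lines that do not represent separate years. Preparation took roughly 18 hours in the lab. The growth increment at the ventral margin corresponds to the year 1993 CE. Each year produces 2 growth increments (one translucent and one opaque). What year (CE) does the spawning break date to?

Total growth increments = 74 + 59 + 30 = 163.
163 − 33 = 130 growth increments lie beyond the spawning break toward the ventral margin.
Removing the 8 false growth increments leaves 130 − 8 = 122 true growth increments beyond the spawning break.
Dividing by 2 growth increments per year: 122 / 2 = 61 years.
1993 − 61 = 1932 CE.

1932 CE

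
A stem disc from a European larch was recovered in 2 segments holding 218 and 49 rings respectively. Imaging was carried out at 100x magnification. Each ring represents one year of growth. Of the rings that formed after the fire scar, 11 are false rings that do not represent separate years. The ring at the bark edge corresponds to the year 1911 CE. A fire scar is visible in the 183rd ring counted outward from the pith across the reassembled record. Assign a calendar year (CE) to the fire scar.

Total rings = 218 + 49 = 267.
The fire scar sits at ring 183 from the pith, so 267 − 183 = 84 rings formed after it.
Removing the 11 false rings leaves 84 − 11 = 73 true rings beyond the fire scar.
The ring at the bark edge is 1911 CE, so the fire scar dates to 1911 − 73 = 1838 CE.

1838 CE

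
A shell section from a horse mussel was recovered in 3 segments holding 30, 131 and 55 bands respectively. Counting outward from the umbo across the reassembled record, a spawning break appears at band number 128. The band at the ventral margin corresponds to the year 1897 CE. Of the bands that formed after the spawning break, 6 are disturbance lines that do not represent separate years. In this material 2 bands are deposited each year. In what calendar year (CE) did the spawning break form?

1856 CE

Total bands = 30 + 131 + 55 = 216.
The spawning break sits at band 128 from the umbo, so 216 − 128 = 88 bands formed after it.
Excluding 6 false bands: 88 − 6 = 82.
Dividing by 2 bands per year: 82 / 2 = 41 years.
Counting back 41 years from 1897 CE places the spawning break in 1897 − 41 = 1856 CE.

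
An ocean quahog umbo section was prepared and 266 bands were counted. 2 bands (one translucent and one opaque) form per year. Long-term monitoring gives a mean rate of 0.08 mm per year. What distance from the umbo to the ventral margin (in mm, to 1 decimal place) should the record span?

10.6 mm

With 2 bands per year, 266 / 2 = 133 years.
Length ≈ 0.08 × 133 = 10.6 mm.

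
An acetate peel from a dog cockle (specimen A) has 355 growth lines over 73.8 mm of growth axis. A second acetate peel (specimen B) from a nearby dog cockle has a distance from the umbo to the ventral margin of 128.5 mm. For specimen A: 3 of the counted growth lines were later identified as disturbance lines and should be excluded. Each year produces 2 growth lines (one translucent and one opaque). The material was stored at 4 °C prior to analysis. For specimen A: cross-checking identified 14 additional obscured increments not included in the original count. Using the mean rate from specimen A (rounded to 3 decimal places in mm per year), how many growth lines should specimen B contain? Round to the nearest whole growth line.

Specimen A: correcting the raw count gives 355 − 3 + 14 = 366 true growth lines.
Specimen A: 366 growth lines at 2 per year is 366 / 2 = 183 years.
A: Mean rate = 73.8 mm / 183 years ≈ 0.403 mm per year.
For B, 128.5 / 0.403 = 318.86 years; at 2 growth lines per year that is 318.86 × 2 ≈ 638 growth lines.

638 growth lines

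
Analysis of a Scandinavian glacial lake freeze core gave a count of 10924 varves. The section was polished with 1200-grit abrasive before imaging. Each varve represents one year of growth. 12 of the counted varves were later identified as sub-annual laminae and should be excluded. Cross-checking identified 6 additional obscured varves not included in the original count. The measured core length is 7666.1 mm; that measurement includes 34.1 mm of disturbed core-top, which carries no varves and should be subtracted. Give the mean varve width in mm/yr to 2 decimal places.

Adjusted count: 10924 − 12 + 6 = 10918 varves.
The growth record spans 7666.1 − 34.1 = 7632.0 mm.
Extension rate ≈ 7632.0 / 10918 = 0.70 mm/yr.

0.70 mm/yr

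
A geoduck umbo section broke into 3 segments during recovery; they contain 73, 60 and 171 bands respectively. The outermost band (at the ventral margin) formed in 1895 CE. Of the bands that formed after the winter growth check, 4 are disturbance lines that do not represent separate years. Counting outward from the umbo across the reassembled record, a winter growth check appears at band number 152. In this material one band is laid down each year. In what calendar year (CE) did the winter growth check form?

1747 CE

Total bands = 73 + 60 + 171 = 304.
The winter growth check sits at band 152 from the umbo, so 304 − 152 = 152 bands formed after it.
152 − 4 false = 148 true bands after the winter growth check.
The band at the ventral margin is 1895 CE, so the winter growth check dates to 1895 − 148 = 1747 CE.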